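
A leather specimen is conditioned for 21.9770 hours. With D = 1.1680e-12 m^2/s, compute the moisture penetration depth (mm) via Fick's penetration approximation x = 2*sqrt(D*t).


t = 21.9770 hr * 3600 = 79117.2000 s
D * t = 1.1680e-12 * 79117.2000 = 9.2409e-08
x = 2 * sqrt(D*t) = 2 * sqrt(9.2409e-08) = 6.0798e-04 m = 0.6080 mm


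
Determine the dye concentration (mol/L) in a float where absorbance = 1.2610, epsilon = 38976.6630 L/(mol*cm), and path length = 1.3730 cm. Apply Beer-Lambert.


Formula: c = A / (epsilon * l)
Substituting: c = 1.2610 / (38976.6630 * 1.3730)
Result: 2.3564e-05 mol/L


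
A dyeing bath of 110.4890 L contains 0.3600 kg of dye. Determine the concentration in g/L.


Formula: Conc = dye_mass(kg) / volume(L) * 1000
Substituting: Conc = 0.3600 / 110.4890 * 1000
Result: 3.2582 g/L


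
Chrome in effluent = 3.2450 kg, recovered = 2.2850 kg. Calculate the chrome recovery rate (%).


Formula: Recovery = recovered / input * 100
Substituting: Recovery = 2.2850 / 3.2450 * 100
Result: 70.4160 %


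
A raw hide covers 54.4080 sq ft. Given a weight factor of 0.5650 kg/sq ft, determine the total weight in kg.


Formula: Weight = area * weight_per_sqft
Substituting: Weight = 54.4080 * 0.5650
Result: 30.7405 kg


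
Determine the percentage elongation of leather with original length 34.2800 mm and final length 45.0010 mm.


Formula: Elongation = (Lf - L0) / L0 * 100
Substituting: Elongation = (45.0010 - 34.2800) / 34.2800 * 100
Result: 31.2748 %


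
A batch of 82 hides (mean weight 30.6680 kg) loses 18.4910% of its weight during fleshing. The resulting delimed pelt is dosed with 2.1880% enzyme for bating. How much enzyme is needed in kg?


Total_raw = N * avg_wt = 82 * 30.6680 = 2514.7760 kg
Substrate = Total_raw * (1 - loss/100) = 2514.7760 * (1 - 18.4910/100) = 2049.7688 kg
Enzyme = Substrate * pct / 100 = 2049.7688 * 2.1880 / 100 = 44.8489 kg


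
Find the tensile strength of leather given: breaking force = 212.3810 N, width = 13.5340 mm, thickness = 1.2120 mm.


Formula: TS = force / (width * thickness)
Substituting: TS = 212.3810 / (13.5340 * 1.2120)
Result: 12.9475 N/mm^2


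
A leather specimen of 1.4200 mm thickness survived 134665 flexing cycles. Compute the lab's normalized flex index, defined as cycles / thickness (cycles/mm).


Formula: Index = cycles / thickness
Substituting: Index = 134665 / 1.4200
Result: 94834.5070 cycles/mm


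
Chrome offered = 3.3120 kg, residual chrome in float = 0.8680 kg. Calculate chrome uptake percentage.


Formula: Uptake = (offered - residual) / offered * 100
Substituting: Uptake = (3.3120 - 0.8680) / 3.3120 * 100
Result: 73.7923 %


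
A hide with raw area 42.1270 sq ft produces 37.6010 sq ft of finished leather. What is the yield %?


Formula: Yield = finished / raw * 100
Substituting: Yield = 37.6010 / 42.1270 * 100
Result: 89.2563 %


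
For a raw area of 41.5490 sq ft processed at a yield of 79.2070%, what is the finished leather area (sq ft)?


Formula: finished = raw * yield / 100
Substituting: finished = 41.5490 * 79.2070 / 100
Result: 32.9097 sq ft


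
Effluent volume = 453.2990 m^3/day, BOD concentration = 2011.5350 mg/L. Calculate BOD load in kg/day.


Formula: BOD_load = volume * conc / 1000
Substituting: BOD_load = 453.2990 * 2011.5350 / 1000
Result: 911.8268 kg/day


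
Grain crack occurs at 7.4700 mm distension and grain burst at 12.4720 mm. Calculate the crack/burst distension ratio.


Formula: Ratio = crack / burst
Substituting: Ratio = 7.4700 / 12.4720
Result: 0.5989


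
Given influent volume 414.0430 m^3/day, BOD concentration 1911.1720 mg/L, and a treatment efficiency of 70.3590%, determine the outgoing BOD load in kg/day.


Load_in = volume * conc / 1000 = 414.0430 * 1911.1720 / 1000 = 791.3074 kg/day
Removed = Load_in * eff / 100 = 791.3074 * 70.3590 / 100 = 556.7560 kg/day
Load_out = Load_in - Removed = 791.3074 - 556.7560 = 234.5514 kg/day


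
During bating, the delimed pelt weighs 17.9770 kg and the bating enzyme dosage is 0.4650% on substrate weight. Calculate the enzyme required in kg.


Formula: Enzyme = substrate * pct / 100
Substituting: Enzyme = 17.9770 * 0.4650 / 100
Result: 0.0835931 kg


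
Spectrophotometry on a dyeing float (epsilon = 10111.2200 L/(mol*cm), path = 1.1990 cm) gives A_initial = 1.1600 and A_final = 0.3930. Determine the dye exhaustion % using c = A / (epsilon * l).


c_initial = A_i / (epsilon * l) = 1.1600 / (10111.2200 * 1.1990) = 9.5683e-05 mol/L
c_final = A_f / (epsilon * l) = 0.3930 / (10111.2200 * 1.1990) = 3.2417e-05 mol/L
Exhaustion = (c_initial - c_final) / c_initial * 100 = (9.5683e-05 - 3.2417e-05) / 9.5683e-05 * 100 = 66.1207 %


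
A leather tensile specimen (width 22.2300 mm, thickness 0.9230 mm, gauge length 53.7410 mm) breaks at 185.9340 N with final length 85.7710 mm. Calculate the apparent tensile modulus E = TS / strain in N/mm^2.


TS = F / (w * t) = 185.9340 / (22.2300 * 0.9230) = 9.0619 N/mm^2
strain = (Lf - L0) / L0 = (85.7710 - 53.7410) / 53.7410 = 0.5960
E = TS / strain = 9.0619 / 0.5960 = 15.2043 N/mm^2


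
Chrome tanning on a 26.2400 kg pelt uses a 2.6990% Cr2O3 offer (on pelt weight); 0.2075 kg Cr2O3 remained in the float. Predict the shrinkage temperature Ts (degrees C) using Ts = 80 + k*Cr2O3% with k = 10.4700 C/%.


Offered = pelt * offer_pct / 100 = 26.2400 * 2.6990 / 100 = 0.7082 kg
Uptake = offered - residual = 0.7082 - 0.2075 = 0.5007 kg
Cr2O3% on pelt = uptake / pelt * 100 = 0.5007 / 26.2400 * 100 = 1.9082 %
Ts = 80 + k * Cr2O3% = 80 + 10.4700 * 1.9082 = 99.9791 C


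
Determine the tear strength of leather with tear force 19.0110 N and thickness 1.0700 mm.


Formula: Tear strength = force / thickness
Substituting: Tear strength = 19.0110 / 1.0700
Result: 17.7673 N/mm


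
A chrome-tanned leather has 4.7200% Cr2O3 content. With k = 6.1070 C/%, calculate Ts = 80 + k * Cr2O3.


Formula: Ts = 80 + k * Cr2O3
Substituting: Ts = 80 + 6.1070 * 4.7200
Result: 108.8250 C


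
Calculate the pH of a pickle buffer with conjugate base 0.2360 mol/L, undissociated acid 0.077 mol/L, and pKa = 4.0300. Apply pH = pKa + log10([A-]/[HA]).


ratio = [A-] / [HA] = 0.2360 / 0.077 = 3.0649
log10(ratio) = 0.4864
pH = pKa + log10(ratio) = 4.0300 + 0.4864 = 4.5164


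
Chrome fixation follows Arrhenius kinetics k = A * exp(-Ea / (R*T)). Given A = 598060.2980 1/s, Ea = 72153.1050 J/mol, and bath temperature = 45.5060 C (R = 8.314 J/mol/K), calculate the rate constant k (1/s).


T_K = T_C + 273.15 = 45.5060 + 273.15 = 318.6560 K
exponent = -Ea / (R * T_K) = -72153.1050 / (8.314 * 318.6560) = -27.2347
k = A * exp(exponent) = 598060.2980 * exp(-27.2347) = 8.8891e-07 1/s


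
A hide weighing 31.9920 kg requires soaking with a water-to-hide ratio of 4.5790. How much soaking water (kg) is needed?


Formula: Water = hide_weight * ratio
Substituting: Water = 31.9920 * 4.5790
Result: 146.4914 kg


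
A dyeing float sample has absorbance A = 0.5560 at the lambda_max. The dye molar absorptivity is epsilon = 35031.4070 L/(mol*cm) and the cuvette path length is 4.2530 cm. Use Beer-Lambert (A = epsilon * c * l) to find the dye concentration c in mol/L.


Formula: c = A / (epsilon * l)
Substituting: c = 0.5560 / (35031.4070 * 4.2530)
Result: 3.7318e-06 mol/L


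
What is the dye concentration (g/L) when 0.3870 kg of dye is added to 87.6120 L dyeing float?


Formula: Conc = dye_mass(kg) / volume(L) * 1000
Substituting: Conc = 0.3870 / 87.6120 * 1000
Result: 4.4172 g/L


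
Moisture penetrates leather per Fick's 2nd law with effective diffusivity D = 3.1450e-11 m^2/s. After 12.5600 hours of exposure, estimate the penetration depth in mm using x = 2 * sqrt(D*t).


t = 12.5600 hr * 3600 = 45216.0000 s
D * t = 3.1450e-11 * 45216.0000 = 1.4220e-06
x = 2 * sqrt(D*t) = 2 * sqrt(1.4220e-06) = 0.00238499 m = 2.3850 mm


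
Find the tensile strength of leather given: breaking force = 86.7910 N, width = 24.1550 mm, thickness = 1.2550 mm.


Formula: TS = force / (width * thickness)
Substituting: TS = 86.7910 / (24.1550 * 1.2550)
Result: 2.8630 N/mm^2


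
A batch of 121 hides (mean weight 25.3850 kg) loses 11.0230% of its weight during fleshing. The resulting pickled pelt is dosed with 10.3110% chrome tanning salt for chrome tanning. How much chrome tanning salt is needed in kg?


Total_raw = N * avg_wt = 121 * 25.3850 = 3071.5850 kg
Substrate = Total_raw * (1 - loss/100) = 3071.5850 * (1 - 11.0230/100) = 2733.0042 kg
Chrome = Substrate * pct / 100 = 2733.0042 * 10.3110 / 100 = 281.8001 kg


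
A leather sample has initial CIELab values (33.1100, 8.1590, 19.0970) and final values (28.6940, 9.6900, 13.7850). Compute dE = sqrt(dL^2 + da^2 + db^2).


dL = -4.4160, da = 1.5310, db = -5.3120
dE = sqrt((-4.4160)^2 + 1.5310^2 + (-5.3120)^2) = 7.0755


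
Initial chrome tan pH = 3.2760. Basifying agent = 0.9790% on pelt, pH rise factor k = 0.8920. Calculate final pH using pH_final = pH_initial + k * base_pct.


Formula: pH_final = pH_initial + k * base_pct
Substituting: pH_final = 3.2760 + 0.8920 * 0.9790
Result: 4.1493


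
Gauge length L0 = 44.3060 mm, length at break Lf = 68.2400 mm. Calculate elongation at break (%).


Formula: Elongation = (Lf - L0) / L0 * 100
Substituting: Elongation = (68.2400 - 44.3060) / 44.3060 * 100
Result: 54.0198 %


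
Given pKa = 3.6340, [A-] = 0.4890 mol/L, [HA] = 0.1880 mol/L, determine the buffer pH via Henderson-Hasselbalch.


ratio = [A-] / [HA] = 0.4890 / 0.1880 = 2.6011
log10(ratio) = 0.4152
pH = pKa + log10(ratio) = 3.6340 + 0.4152 = 4.0492


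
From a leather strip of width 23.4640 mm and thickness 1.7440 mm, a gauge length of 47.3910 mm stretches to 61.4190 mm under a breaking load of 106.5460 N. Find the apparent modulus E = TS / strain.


TS = F / (w * t) = 106.5460 / (23.4640 * 1.7440) = 2.6037 N/mm^2
strain = (Lf - L0) / L0 = (61.4190 - 47.3910) / 47.3910 = 0.2960
E = TS / strain = 2.6037 / 0.2960 = 8.7961 N/mm^2


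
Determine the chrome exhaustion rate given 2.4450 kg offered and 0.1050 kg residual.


Formula: Uptake = (offered - residual) / offered * 100
Substituting: Uptake = (2.4450 - 0.1050) / 2.4450 * 100
Result: 95.7055 %


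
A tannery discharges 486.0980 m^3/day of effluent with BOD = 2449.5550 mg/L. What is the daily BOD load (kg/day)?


Formula: BOD_load = volume * conc / 1000
Substituting: BOD_load = 486.0980 * 2449.5550 / 1000
Result: 1190.7238 kg/day


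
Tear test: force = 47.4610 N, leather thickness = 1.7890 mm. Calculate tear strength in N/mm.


Formula: Tear strength = force / thickness
Substituting: Tear strength = 47.4610 / 1.7890
Result: 26.5293 N/mm


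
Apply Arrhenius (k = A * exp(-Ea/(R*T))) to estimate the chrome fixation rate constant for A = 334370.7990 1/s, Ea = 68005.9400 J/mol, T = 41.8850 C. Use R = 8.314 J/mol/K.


T_K = T_C + 273.15 = 41.8850 + 273.15 = 315.0350 K
exponent = -Ea / (R * T_K) = -68005.9400 / (8.314 * 315.0350) = -25.9644
k = A * exp(exponent) = 334370.7990 * exp(-25.9644) = 1.7703e-06 1/s


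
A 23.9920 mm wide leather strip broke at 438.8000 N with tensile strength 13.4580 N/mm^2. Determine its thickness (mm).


Formula: t = F / (TS * w)
Substituting: t = 438.8000 / (13.4580 * 23.9920)
Result: 1.3590 mm


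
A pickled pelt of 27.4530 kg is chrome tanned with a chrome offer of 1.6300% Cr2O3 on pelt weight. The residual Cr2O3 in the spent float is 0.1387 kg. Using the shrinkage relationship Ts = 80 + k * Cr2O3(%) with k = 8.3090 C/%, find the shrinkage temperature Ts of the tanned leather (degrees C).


Offered = pelt * offer_pct / 100 = 27.4530 * 1.6300 / 100 = 0.4475 kg
Uptake = offered - residual = 0.4475 - 0.1387 = 0.3088 kg
Cr2O3% on pelt = uptake / pelt * 100 = 0.3088 / 27.4530 * 100 = 1.1248 %
Ts = 80 + k * Cr2O3% = 80 + 8.3090 * 1.1248 = 89.3457 C


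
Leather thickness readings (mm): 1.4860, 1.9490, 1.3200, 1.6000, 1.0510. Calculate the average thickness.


Formula: Average = sum / n
Substituting: Average = 7.4060 / 5
Result: 1.4812 mm


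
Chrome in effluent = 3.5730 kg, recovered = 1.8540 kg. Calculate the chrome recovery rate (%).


Formula: Recovery = recovered / input * 100
Substituting: Recovery = 1.8540 / 3.5730 * 100
Result: 51.8892 %


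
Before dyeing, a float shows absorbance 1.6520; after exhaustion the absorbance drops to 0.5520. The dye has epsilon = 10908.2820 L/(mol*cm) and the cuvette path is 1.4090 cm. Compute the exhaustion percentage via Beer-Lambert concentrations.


c_initial = A_i / (epsilon * l) = 1.6520 / (10908.2820 * 1.4090) = 1.0748e-04 mol/L
c_final = A_f / (epsilon * l) = 0.5520 / (10908.2820 * 1.4090) = 3.5915e-05 mol/L
Exhaustion = (c_initial - c_final) / c_initial * 100 = (1.0748e-04 - 3.5915e-05) / 1.0748e-04 * 100 = 66.5860 %


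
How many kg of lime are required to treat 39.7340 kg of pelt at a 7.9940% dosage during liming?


Formula: Lime = substrate * pct / 100
Substituting: Lime = 39.7340 * 7.9940 / 100
Result: 3.1763 kg


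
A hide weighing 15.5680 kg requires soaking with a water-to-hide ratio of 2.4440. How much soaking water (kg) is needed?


Formula: Water = hide_weight * ratio
Substituting: Water = 15.5680 * 2.4440
Result: 38.0482 kg


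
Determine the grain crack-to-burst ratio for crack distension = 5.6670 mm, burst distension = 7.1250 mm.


Formula: Ratio = crack / burst
Substituting: Ratio = 5.6670 / 7.1250
Result: 0.7954


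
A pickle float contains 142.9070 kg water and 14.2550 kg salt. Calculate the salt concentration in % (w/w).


Formula: Conc = salt / (water + salt) * 100
Substituting: Conc = 14.2550 / (142.9070 + 14.2550) * 100
Result: 9.0703 %


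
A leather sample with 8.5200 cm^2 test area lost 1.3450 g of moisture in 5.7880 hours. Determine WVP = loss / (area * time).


Formula: WVP = loss / (area * time)
Substituting: WVP = 1.3450 / (8.5200 * 5.7880)
Result: 0.0272743 g/(cm^2*hr)


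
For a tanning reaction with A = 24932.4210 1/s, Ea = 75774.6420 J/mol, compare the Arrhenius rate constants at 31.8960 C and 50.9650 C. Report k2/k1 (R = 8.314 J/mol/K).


T1 = 31.8960 + 273.15 = 305.0460 K; T2 = 50.9650 + 273.15 = 324.1150 K
k1 = A * exp(-Ea/(R*T1)) = 24932.4210 * exp(-75774.6420/(8.314*305.0460)) = 2.6364e-09 1/s
k2 = A * exp(-Ea/(R*T2)) = 24932.4210 * exp(-75774.6420/(8.314*324.1150)) = 1.5290e-08 1/s
k2/k1 = 1.5290e-08 / 2.6364e-09 = 5.7998


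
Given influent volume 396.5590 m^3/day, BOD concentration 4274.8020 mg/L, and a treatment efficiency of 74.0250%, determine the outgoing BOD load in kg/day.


Load_in = volume * conc / 1000 = 396.5590 * 4274.8020 / 1000 = 1695.2112 kg/day
Removed = Load_in * eff / 100 = 1695.2112 * 74.0250 / 100 = 1254.8801 kg/day
Load_out = Load_in - Removed = 1695.2112 - 1254.8801 = 440.3311 kg/day


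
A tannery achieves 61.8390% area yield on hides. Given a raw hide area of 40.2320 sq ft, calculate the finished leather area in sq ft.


Formula: finished = raw * yield / 100
Substituting: finished = 40.2320 * 61.8390 / 100
Result: 24.8791 sq ft


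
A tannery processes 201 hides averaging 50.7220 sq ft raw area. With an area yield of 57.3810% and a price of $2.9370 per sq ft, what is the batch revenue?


Raw_total = N * avg_area = 201 * 50.7220 = 10195.1220 sq ft
Finished = Raw_total * yield / 100 = 10195.1220 * 57.3810 / 100 = 5850.0630 sq ft
Value = Finished * price = 5850.0630 * 2.9370 = 17181.6349 $


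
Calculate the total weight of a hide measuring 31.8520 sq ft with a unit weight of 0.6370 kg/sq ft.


Formula: Weight = area * weight_per_sqft
Substituting: Weight = 31.8520 * 0.6370
Result: 20.2897 kg


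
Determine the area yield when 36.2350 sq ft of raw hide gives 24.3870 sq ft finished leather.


Formula: Yield = finished / raw * 100
Substituting: Yield = 24.3870 / 36.2350 * 100
Result: 67.3023 %


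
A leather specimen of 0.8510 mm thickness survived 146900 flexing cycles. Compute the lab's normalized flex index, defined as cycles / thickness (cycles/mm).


Formula: Index = cycles / thickness
Substituting: Index = 146900 / 0.8510
Result: 172620.4465 cycles/mm


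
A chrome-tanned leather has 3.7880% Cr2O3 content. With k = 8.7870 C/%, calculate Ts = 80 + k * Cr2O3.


Formula: Ts = 80 + k * Cr2O3
Substituting: Ts = 80 + 8.7870 * 3.7880
Result: 113.2852 C


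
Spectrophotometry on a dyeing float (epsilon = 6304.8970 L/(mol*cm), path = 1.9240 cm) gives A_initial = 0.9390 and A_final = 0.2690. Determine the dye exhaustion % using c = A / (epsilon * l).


c_initial = A_i / (epsilon * l) = 0.9390 / (6304.8970 * 1.9240) = 7.7407e-05 mol/L
c_final = A_f / (epsilon * l) = 0.2690 / (6304.8970 * 1.9240) = 2.2175e-05 mol/L
Exhaustion = (c_initial - c_final) / c_initial * 100 = (7.7407e-05 - 2.2175e-05) / 7.7407e-05 * 100 = 71.3525 %


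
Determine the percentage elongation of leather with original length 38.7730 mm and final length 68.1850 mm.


Formula: Elongation = (Lf - L0) / L0 * 100
Substituting: Elongation = (68.1850 - 38.7730) / 38.7730 * 100
Result: 75.8569 %


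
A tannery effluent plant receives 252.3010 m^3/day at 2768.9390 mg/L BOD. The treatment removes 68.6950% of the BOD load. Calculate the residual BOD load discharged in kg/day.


Load_in = volume * conc / 1000 = 252.3010 * 2768.9390 / 1000 = 698.6061 kg/day
Removed = Load_in * eff / 100 = 698.6061 * 68.6950 / 100 = 479.9074 kg/day
Load_out = Load_in - Removed = 698.6061 - 479.9074 = 218.6986 kg/day


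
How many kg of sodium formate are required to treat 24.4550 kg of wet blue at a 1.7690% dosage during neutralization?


Formula: Neutralizer = substrate * pct / 100
Substituting: Neutralizer = 24.4550 * 1.7690 / 100
Result: 0.4326 kg


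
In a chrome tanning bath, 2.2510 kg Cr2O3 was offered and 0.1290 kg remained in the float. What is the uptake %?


Formula: Uptake = (offered - residual) / offered * 100
Substituting: Uptake = (2.2510 - 0.1290) / 2.2510 * 100
Result: 94.2692 %


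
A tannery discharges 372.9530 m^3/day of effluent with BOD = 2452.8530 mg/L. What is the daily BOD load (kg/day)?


Formula: BOD_load = volume * conc / 1000
Substituting: BOD_load = 372.9530 * 2452.8530 / 1000
Result: 914.7989 kg/day


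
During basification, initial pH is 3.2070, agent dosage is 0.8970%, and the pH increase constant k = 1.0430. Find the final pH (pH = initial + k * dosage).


Formula: pH_final = pH_initial + k * base_pct
Substituting: pH_final = 3.2070 + 1.0430 * 0.8970
Result: 4.1426


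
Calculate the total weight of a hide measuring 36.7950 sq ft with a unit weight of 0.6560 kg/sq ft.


Formula: Weight = area * weight_per_sqft
Substituting: Weight = 36.7950 * 0.6560
Result: 24.1375 kg


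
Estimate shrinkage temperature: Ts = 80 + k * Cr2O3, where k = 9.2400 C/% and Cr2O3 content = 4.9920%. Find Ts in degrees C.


Formula: Ts = 80 + k * Cr2O3
Substituting: Ts = 80 + 9.2400 * 4.9920
Result: 126.1261 C


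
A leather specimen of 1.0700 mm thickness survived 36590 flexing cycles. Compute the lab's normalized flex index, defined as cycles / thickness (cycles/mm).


Formula: Index = cycles / thickness
Substituting: Index = 36590 / 1.0700
Result: 34196.2617 cycles/mm


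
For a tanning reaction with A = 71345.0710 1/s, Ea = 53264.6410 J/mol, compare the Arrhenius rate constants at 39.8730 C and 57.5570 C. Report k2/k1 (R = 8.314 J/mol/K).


T1 = 39.8730 + 273.15 = 313.0230 K; T2 = 57.5570 + 273.15 = 330.7070 K
k1 = A * exp(-Ea/(R*T1)) = 71345.0710 * exp(-53264.6410/(8.314*313.0230)) = 9.2191e-05 1/s
k2 = A * exp(-Ea/(R*T2)) = 71345.0710 * exp(-53264.6410/(8.314*330.7070)) = 2.7542e-04 1/s
k2/k1 = 2.7542e-04 / 9.2191e-05 = 2.9875


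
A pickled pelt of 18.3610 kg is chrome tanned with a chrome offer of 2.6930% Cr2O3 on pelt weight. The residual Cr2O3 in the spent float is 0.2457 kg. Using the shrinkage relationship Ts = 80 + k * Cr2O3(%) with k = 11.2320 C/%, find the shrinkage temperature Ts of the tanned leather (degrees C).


Offered = pelt * offer_pct / 100 = 18.3610 * 2.6930 / 100 = 0.4945 kg
Uptake = offered - residual = 0.4945 - 0.2457 = 0.2488 kg
Cr2O3% on pelt = uptake / pelt * 100 = 0.2488 / 18.3610 * 100 = 1.3548 %
Ts = 80 + k * Cr2O3% = 80 + 11.2320 * 1.3548 = 95.2175 C


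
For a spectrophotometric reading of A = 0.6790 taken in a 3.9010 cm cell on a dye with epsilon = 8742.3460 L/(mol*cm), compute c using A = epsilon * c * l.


Formula: c = A / (epsilon * l)
Substituting: c = 0.6790 / (8742.3460 * 3.9010)
Result: 1.9910e-05 mol/L


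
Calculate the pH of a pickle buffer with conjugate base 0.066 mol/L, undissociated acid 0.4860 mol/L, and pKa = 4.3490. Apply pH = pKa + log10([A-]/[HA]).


ratio = [A-] / [HA] = 0.066 / 0.4860 = 0.1358
log10(ratio) = -0.8671
pH = pKa + log10(ratio) = 4.3490 - 0.8671 = 3.4819


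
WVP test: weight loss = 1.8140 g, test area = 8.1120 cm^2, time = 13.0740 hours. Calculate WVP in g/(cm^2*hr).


Formula: WVP = loss / (area * time)
Substituting: WVP = 1.8140 / (8.1120 * 13.0740)
Result: 0.0171041 g/(cm^2*hr)


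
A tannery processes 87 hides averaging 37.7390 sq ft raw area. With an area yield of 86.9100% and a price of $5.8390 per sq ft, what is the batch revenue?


Raw_total = N * avg_area = 87 * 37.7390 = 3283.2930 sq ft
Finished = Raw_total * yield / 100 = 3283.2930 * 86.9100 / 100 = 2853.5099 sq ft
Value = Finished * price = 2853.5099 * 5.8390 = 16661.6446 $


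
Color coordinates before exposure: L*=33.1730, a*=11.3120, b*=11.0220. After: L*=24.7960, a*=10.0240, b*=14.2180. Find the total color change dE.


dL = -8.3770, da = -1.2880, db = 3.1960
dE = sqrt((-8.3770)^2 + (-1.2880)^2 + 3.1960^2) = 9.0580


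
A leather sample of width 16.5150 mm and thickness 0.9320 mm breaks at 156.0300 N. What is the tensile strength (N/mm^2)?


Formula: TS = force / (width * thickness)
Substituting: TS = 156.0300 / (16.5150 * 0.9320)
Result: 10.1371 N/mm^2


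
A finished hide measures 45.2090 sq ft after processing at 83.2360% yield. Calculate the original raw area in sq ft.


Formula: raw = finished * 100 / yield
Substituting: raw = 45.2090 * 100 / 83.2360
Result: 54.3142 sq ft


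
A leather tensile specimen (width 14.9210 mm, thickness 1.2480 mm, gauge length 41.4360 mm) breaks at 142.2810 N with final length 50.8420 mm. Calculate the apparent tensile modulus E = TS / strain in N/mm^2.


TS = F / (w * t) = 142.2810 / (14.9210 * 1.2480) = 7.6407 N/mm^2
strain = (Lf - L0) / L0 = (50.8420 - 41.4360) / 41.4360 = 0.2270
E = TS / strain = 7.6407 / 0.2270 = 33.6595 N/mm^2


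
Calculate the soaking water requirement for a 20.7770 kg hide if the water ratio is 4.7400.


Formula: Water = hide_weight * ratio
Substituting: Water = 20.7770 * 4.7400
Result: 98.4830 kg


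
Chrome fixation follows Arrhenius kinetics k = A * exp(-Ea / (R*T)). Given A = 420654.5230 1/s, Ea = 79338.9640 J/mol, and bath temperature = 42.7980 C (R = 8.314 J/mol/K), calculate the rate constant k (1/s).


T_K = T_C + 273.15 = 42.7980 + 273.15 = 315.9480 K
exponent = -Ea / (R * T_K) = -79338.9640 / (8.314 * 315.9480) = -30.2038
k = A * exp(exponent) = 420654.5230 * exp(-30.2038) = 3.2107e-08 1/s


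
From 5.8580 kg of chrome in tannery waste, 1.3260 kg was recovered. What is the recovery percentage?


Formula: Recovery = recovered / input * 100
Substituting: Recovery = 1.3260 / 5.8580 * 100
Result: 22.6357 %


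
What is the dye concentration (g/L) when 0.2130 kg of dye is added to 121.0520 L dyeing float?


Formula: Conc = dye_mass(kg) / volume(L) * 1000
Substituting: Conc = 0.2130 / 121.0520 * 1000
Result: 1.7596 g/L


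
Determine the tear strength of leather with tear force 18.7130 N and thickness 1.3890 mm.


Formula: Tear strength = force / thickness
Substituting: Tear strength = 18.7130 / 1.3890
Result: 13.4723 N/mm


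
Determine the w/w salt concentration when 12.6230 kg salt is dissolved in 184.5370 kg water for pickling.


Formula: Conc = salt / (water + salt) * 100
Substituting: Conc = 12.6230 / (184.5370 + 12.6230) * 100
Result: 6.4024 %


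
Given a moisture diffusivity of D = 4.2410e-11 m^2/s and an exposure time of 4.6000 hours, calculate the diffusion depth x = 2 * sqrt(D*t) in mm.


t = 4.6000 hr * 3600 = 16560.0000 s
D * t = 4.2410e-11 * 16560.0000 = 7.0231e-07
x = 2 * sqrt(D*t) = 2 * sqrt(7.0231e-07) = 0.00167608 m = 1.6761 mm


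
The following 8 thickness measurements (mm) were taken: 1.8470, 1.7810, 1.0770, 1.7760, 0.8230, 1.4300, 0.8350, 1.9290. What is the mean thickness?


Formula: Average = sum / n
Substituting: Average = 11.4980 / 8
Result: 1.4372 mm


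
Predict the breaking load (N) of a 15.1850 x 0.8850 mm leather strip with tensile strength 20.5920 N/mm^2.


Formula: F = TS * w * t
Substituting: F = 20.5920 * 15.1850 * 0.8850
Result: 276.7302 N


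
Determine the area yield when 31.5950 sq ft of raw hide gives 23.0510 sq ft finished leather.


Formula: Yield = finished / raw * 100
Substituting: Yield = 23.0510 / 31.5950 * 100
Result: 72.9577 %


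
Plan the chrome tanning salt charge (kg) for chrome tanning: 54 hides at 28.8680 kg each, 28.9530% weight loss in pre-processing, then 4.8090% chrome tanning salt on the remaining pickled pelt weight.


Total_raw = N * avg_wt = 54 * 28.8680 = 1558.8720 kg
Substrate = Total_raw * (1 - loss/100) = 1558.8720 * (1 - 28.9530/100) = 1107.5318 kg
Chrome = Substrate * pct / 100 = 1107.5318 * 4.8090 / 100 = 53.2612 kg


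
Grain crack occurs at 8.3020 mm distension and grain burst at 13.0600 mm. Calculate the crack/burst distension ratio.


Formula: Ratio = crack / burst
Substituting: Ratio = 8.3020 / 13.0600
Result: 0.6357


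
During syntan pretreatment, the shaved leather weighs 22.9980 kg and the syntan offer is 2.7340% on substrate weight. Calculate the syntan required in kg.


Formula: Syntan = substrate * pct / 100
Substituting: Syntan = 22.9980 * 2.7340 / 100
Result: 0.6288 kg


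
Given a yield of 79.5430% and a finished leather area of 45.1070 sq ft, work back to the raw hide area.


Formula: raw = finished * 100 / yield
Substituting: raw = 45.1070 * 100 / 79.5430
Result: 56.7077 sq ft


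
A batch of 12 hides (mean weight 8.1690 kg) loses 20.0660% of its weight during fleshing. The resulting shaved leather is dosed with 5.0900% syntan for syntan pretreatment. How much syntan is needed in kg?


Total_raw = N * avg_wt = 12 * 8.1690 = 98.0280 kg
Substrate = Total_raw * (1 - loss/100) = 98.0280 * (1 - 20.0660/100) = 78.3577 kg
Syntan = Substrate * pct / 100 = 78.3577 * 5.0900 / 100 = 3.9884 kg


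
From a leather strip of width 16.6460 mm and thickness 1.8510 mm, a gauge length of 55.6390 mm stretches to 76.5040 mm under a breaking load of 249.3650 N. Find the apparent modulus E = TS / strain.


TS = F / (w * t) = 249.3650 / (16.6460 * 1.8510) = 8.0932 N/mm^2
strain = (Lf - L0) / L0 = (76.5040 - 55.6390) / 55.6390 = 0.3750
E = TS / strain = 8.0932 / 0.3750 = 21.5814 N/mm^2


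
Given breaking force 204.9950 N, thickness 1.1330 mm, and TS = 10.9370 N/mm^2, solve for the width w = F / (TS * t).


Formula: w = F / (TS * t)
Substituting: w = 204.9950 / (10.9370 * 1.1330)
Result: 16.5430 mm


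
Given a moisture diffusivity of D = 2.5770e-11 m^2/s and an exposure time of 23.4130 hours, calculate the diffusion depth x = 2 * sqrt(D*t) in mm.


t = 23.4130 hr * 3600 = 84286.8000 s
D * t = 2.5770e-11 * 84286.8000 = 2.1721e-06
x = 2 * sqrt(D*t) = 2 * sqrt(2.1721e-06) = 0.00294759 m = 2.9476 mm


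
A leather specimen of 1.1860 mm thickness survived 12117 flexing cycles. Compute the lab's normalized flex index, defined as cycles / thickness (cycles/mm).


Formula: Index = cycles / thickness
Substituting: Index = 12117 / 1.1860
Result: 10216.6948 cycles/mm


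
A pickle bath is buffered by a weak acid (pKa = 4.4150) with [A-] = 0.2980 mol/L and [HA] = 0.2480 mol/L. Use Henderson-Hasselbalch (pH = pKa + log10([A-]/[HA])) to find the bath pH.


ratio = [A-] / [HA] = 0.2980 / 0.2480 = 1.2016
log10(ratio) = 0.0797646
pH = pKa + log10(ratio) = 4.4150 + 0.0797646 = 4.4948


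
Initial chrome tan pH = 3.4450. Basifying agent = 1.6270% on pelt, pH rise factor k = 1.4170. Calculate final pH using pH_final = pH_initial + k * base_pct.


Formula: pH_final = pH_initial + k * base_pct
Substituting: pH_final = 3.4450 + 1.4170 * 1.6270
Result: 5.7505


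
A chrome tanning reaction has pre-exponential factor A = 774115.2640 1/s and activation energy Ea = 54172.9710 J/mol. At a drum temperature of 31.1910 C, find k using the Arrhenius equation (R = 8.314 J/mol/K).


T_K = T_C + 273.15 = 31.1910 + 273.15 = 304.3410 K
exponent = -Ea / (R * T_K) = -54172.9710 / (8.314 * 304.3410) = -21.4098
k = A * exp(exponent) = 774115.2640 * exp(-21.4098) = 3.8963e-04 1/s


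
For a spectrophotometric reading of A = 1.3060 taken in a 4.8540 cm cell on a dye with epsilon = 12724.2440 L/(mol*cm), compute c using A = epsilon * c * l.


Formula: c = A / (epsilon * l)
Substituting: c = 1.3060 / (12724.2440 * 4.8540)
Result: 2.1145e-05 mol/L


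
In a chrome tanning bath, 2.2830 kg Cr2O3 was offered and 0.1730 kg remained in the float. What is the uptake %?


Formula: Uptake = (offered - residual) / offered * 100
Substituting: Uptake = (2.2830 - 0.1730) / 2.2830 * 100
Result: 92.4223 %


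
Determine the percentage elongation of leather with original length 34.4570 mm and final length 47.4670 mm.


Formula: Elongation = (Lf - L0) / L0 * 100
Substituting: Elongation = (47.4670 - 34.4570) / 34.4570 * 100
Result: 37.7572 %


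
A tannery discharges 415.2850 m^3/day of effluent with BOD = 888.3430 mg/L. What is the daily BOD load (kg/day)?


Formula: BOD_load = volume * conc / 1000
Substituting: BOD_load = 415.2850 * 888.3430 / 1000
Result: 368.9155 kg/day


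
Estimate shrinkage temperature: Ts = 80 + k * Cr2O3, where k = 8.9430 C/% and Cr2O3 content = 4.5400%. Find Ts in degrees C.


Formula: Ts = 80 + k * Cr2O3
Substituting: Ts = 80 + 8.9430 * 4.5400
Result: 120.6012 C


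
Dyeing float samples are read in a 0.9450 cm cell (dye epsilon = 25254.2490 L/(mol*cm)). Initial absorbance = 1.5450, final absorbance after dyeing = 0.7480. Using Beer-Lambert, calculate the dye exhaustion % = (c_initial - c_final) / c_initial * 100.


c_initial = A_i / (epsilon * l) = 1.5450 / (25254.2490 * 0.9450) = 6.4738e-05 mol/L
c_final = A_f / (epsilon * l) = 0.7480 / (25254.2490 * 0.9450) = 3.1343e-05 mol/L
Exhaustion = (c_initial - c_final) / c_initial * 100 = (6.4738e-05 - 3.1343e-05) / 6.4738e-05 * 100 = 51.5858 %


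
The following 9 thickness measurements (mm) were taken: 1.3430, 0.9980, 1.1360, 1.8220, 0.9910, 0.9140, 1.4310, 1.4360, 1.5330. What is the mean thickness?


Formula: Average = sum / n
Substituting: Average = 11.6040 / 9
Result: 1.2893 mm


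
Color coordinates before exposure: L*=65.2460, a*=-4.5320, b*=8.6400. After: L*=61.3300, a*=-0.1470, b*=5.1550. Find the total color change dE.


dL = -3.9160, da = 4.3850, db = -3.4850
dE = sqrt((-3.9160)^2 + 4.3850^2 + (-3.4850)^2) = 6.8344


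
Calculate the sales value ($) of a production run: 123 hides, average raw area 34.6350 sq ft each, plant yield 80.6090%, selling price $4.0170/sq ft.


Raw_total = N * avg_area = 123 * 34.6350 = 4260.1050 sq ft
Finished = Raw_total * yield / 100 = 4260.1050 * 80.6090 / 100 = 3434.0280 sq ft
Value = Finished * price = 3434.0280 * 4.0170 = 13794.4906 $


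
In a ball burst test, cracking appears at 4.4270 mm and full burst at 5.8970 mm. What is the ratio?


Formula: Ratio = crack / burst
Substituting: Ratio = 4.4270 / 5.8970
Result: 0.7507


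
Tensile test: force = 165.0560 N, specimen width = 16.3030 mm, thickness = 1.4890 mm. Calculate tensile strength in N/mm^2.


Formula: TS = force / (width * thickness)
Substituting: TS = 165.0560 / (16.3030 * 1.4890)
Result: 6.7994 N/mm^2


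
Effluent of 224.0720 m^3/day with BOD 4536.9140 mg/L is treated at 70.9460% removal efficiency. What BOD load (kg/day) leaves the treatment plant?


Load_in = volume * conc / 1000 = 224.0720 * 4536.9140 / 1000 = 1016.5954 kg/day
Removed = Load_in * eff / 100 = 1016.5954 * 70.9460 / 100 = 721.2338 kg/day
Load_out = Load_in - Removed = 1016.5954 - 721.2338 = 295.3616 kg/day


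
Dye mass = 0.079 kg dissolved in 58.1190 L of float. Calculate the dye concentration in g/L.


Formula: Conc = dye_mass(kg) / volume(L) * 1000
Substituting: Conc = 0.079 / 58.1190 * 1000
Result: 1.3593 g/L


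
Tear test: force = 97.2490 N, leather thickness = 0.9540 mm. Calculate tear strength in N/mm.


Formula: Tear strength = force / thickness
Substituting: Tear strength = 97.2490 / 0.9540
Result: 101.9382 N/mm


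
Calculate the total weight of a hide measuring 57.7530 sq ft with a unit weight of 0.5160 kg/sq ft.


Formula: Weight = area * weight_per_sqft
Substituting: Weight = 57.7530 * 0.5160
Result: 29.8005 kg


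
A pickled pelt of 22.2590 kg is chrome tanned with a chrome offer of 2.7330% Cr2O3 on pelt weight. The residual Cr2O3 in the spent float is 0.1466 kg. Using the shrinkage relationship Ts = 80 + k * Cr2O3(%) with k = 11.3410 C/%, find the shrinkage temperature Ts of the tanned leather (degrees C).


Offered = pelt * offer_pct / 100 = 22.2590 * 2.7330 / 100 = 0.6083 kg
Uptake = offered - residual = 0.6083 - 0.1466 = 0.4617 kg
Cr2O3% on pelt = uptake / pelt * 100 = 0.4617 / 22.2590 * 100 = 2.0744 %
Ts = 80 + k * Cr2O3% = 80 + 11.3410 * 2.0744 = 103.5257 C


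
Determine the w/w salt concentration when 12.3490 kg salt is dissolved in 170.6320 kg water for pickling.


Formula: Conc = salt / (water + salt) * 100
Substituting: Conc = 12.3490 / (170.6320 + 12.3490) * 100
Result: 6.7488 %


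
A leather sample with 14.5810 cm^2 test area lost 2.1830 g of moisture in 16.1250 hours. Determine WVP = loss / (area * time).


Formula: WVP = loss / (area * time)
Substituting: WVP = 2.1830 / (14.5810 * 16.1250)
Result: 0.00928467 g/(cm^2*hr)


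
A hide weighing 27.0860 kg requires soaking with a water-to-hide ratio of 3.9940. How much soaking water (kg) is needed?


Formula: Water = hide_weight * ratio
Substituting: Water = 27.0860 * 3.9940
Result: 108.1815 kg


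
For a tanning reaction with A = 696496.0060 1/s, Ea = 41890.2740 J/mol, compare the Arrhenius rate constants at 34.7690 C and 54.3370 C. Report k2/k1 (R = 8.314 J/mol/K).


T1 = 34.7690 + 273.15 = 307.9190 K; T2 = 54.3370 + 273.15 = 327.4870 K
k1 = A * exp(-Ea/(R*T1)) = 696496.0060 * exp(-41890.2740/(8.314*307.9190)) = 0.0545125 1/s
k2 = A * exp(-Ea/(R*T2)) = 696496.0060 * exp(-41890.2740/(8.314*327.4870)) = 0.1449 1/s
k2/k1 = 0.1449 / 0.0545125 = 2.6584


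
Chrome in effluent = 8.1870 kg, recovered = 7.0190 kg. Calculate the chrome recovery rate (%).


Formula: Recovery = recovered / input * 100
Substituting: Recovery = 7.0190 / 8.1870 * 100
Result: 85.7335 %


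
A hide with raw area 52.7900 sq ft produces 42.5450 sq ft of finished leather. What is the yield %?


Formula: Yield = finished / raw * 100
Substituting: Yield = 42.5450 / 52.7900 * 100
Result: 80.5929 %


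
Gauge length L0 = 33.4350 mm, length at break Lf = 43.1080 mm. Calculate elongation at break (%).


Formula: Elongation = (Lf - L0) / L0 * 100
Substituting: Elongation = (43.1080 - 33.4350) / 33.4350 * 100
Result: 28.9308 %


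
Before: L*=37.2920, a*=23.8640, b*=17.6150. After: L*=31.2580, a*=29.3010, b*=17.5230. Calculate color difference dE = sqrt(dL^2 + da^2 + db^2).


dL = -6.0340, da = 5.4370, db = -0.092
dE = sqrt((-6.0340)^2 + 5.4370^2 + (-0.092)^2) = 8.1227


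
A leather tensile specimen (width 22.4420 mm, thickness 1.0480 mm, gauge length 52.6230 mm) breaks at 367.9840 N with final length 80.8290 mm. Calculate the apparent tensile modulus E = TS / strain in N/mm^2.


TS = F / (w * t) = 367.9840 / (22.4420 * 1.0480) = 15.6461 N/mm^2
strain = (Lf - L0) / L0 = (80.8290 - 52.6230) / 52.6230 = 0.5360
E = TS / strain = 15.6461 / 0.5360 = 29.1904 N/mm^2


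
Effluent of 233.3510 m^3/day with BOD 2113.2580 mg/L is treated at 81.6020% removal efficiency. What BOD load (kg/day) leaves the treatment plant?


Load_in = volume * conc / 1000 = 233.3510 * 2113.2580 / 1000 = 493.1309 kg/day
Removed = Load_in * eff / 100 = 493.1309 * 81.6020 / 100 = 402.4047 kg/day
Load_out = Load_in - Removed = 493.1309 - 402.4047 = 90.7262 kg/day


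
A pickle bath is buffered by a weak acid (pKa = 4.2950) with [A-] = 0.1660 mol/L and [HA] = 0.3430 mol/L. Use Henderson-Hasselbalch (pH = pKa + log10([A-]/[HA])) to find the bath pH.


ratio = [A-] / [HA] = 0.1660 / 0.3430 = 0.4840
log10(ratio) = -0.3152
pH = pKa + log10(ratio) = 4.2950 - 0.3152 = 3.9798


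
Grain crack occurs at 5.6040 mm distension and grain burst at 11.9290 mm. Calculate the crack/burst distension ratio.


Formula: Ratio = crack / burst
Substituting: Ratio = 5.6040 / 11.9290
Result: 0.4698


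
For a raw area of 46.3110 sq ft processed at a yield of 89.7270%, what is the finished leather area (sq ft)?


Formula: finished = raw * yield / 100
Substituting: finished = 46.3110 * 89.7270 / 100
Result: 41.5535 sq ft


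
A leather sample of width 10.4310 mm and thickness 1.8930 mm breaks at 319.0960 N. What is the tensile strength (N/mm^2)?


Formula: TS = force / (width * thickness)
Substituting: TS = 319.0960 / (10.4310 * 1.8930)
Result: 16.1601 N/mm^2


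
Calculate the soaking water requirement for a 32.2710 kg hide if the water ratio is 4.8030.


Formula: Water = hide_weight * ratio
Substituting: Water = 32.2710 * 4.8030
Result: 154.9976 kg


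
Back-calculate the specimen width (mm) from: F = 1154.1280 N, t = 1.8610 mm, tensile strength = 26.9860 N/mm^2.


Formula: w = F / (TS * t)
Substituting: w = 1154.1280 / (26.9860 * 1.8610)
Result: 22.9810 mm


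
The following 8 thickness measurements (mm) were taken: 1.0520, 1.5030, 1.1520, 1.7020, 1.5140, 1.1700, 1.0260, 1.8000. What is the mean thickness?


Formula: Average = sum / n
Substituting: Average = 10.9190 / 8
Result: 1.3649 mm


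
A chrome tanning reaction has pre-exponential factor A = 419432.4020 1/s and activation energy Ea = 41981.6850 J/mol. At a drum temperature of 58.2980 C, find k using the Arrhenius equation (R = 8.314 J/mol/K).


T_K = T_C + 273.15 = 58.2980 + 273.15 = 331.4480 K
exponent = -Ea / (R * T_K) = -41981.6850 / (8.314 * 331.4480) = -15.2347
k = A * exp(exponent) = 419432.4020 * exp(-15.2347) = 0.1015 1/s


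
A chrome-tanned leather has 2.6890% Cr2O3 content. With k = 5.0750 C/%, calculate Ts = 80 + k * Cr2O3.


Formula: Ts = 80 + k * Cr2O3
Substituting: Ts = 80 + 5.0750 * 2.6890
Result: 93.6467 C


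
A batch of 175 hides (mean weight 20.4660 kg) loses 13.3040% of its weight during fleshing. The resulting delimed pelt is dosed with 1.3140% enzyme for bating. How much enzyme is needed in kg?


Total_raw = N * avg_wt = 175 * 20.4660 = 3581.5500 kg
Substrate = Total_raw * (1 - loss/100) = 3581.5500 * (1 - 13.3040/100) = 3105.0606 kg
Enzyme = Substrate * pct / 100 = 3105.0606 * 1.3140 / 100 = 40.8005 kg


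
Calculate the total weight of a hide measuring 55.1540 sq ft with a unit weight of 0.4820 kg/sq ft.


Formula: Weight = area * weight_per_sqft
Substituting: Weight = 55.1540 * 0.4820
Result: 26.5842 kg


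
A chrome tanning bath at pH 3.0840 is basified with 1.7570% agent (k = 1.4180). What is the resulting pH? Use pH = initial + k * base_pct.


Formula: pH_final = pH_initial + k * base_pct
Substituting: pH_final = 3.0840 + 1.4180 * 1.7570
Result: 5.5754


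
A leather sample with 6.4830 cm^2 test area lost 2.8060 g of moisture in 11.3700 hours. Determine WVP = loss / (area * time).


Formula: WVP = loss / (area * time)
Substituting: WVP = 2.8060 / (6.4830 * 11.3700)
Result: 0.0380672 g/(cm^2*hr)


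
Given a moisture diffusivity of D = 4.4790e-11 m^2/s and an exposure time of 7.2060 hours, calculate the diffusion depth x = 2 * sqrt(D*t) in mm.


t = 7.2060 hr * 3600 = 25941.6000 s
D * t = 4.4790e-11 * 25941.6000 = 1.1619e-06
x = 2 * sqrt(D*t) = 2 * sqrt(1.1619e-06) = 0.00215585 m = 2.1559 mm
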